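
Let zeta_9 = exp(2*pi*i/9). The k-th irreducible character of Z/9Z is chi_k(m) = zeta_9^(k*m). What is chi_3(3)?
chi_3(3) = zeta_9^9 = 1

Working: chi_3(3) = zeta_9^(3*3) = zeta_9^9. Since zeta_9^9 = 1, this equals zeta_9^0 = exp(2*pi*i*0/9) = 1.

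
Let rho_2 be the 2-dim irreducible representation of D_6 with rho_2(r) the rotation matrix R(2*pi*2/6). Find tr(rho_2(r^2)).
chi_{rho_2}(r^2) = 2*cos(2*pi*2*2/6) = -1

Working: rho_2(r^2) is rotation by angle 2*pi*2*2/6, whose trace is 2*cos(2*pi*2*2/6) = -1.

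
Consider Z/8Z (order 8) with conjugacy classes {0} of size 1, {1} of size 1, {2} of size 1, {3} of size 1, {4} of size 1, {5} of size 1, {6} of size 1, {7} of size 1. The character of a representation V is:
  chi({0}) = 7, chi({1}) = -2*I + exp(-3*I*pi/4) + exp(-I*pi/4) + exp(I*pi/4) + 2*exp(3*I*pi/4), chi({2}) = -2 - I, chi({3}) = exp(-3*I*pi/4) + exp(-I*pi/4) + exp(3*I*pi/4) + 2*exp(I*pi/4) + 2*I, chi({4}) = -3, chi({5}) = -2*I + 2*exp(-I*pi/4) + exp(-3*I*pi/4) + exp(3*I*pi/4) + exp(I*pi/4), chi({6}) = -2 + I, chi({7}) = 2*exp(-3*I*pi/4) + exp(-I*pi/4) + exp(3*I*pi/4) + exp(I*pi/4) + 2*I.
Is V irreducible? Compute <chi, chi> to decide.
Not irreducible (reducible): <chi, chi> = 11 > 1.

Justification: <chi, chi> = (1/|G|) sum_C |C| * |chi(C)|^2 = (1/8)[1*|7|^2 + 1*|-2*I + exp(-3*I*pi/4) + exp(-I*pi/4) + exp(I*pi/4) + 2*exp(3*I*pi/4)|^2 + 1*|-2 - I|^2 + 1*|exp(-3*I*pi/4) + exp(-I*pi/4) + exp(3*I*pi/4) + 2*exp(I*pi/4) + 2*I|^2 + 1*|-3|^2 + 1*|-2*I + 2*exp(-I*pi/4) + exp(-3*I*pi/4) + exp(3*I*pi/4) + exp(I*pi/4)|^2 + 1*|-2 + I|^2 + 1*|2*exp(-3*I*pi/4) + exp(-I*pi/4) + exp(3*I*pi/4) + exp(I*pi/4) + 2*I|^2]
  = (1/8)[(49) + (5 + 2*exp(-3*I*pi/4) - 2*exp(-I*pi/4)) + (5) + (5 - 2*exp(3*I*pi/4) + 2*exp(I*pi/4)) + (9) + (5 - 2*exp(3*I*pi/4) + 2*exp(I*pi/4)) + (5) + (5 + 2*exp(-3*I*pi/4) - 2*exp(-I*pi/4))] = 88/8 = 11.
(Exp terms are combined using exp(i*s)*conj(exp(i*t)) = exp(i*(s-t)), and sums of them are collapsed using the identity that for every m > 1 the m distinct m-th roots of unity sum to 0, e.g. 1 + exp(2*I*pi/3) + exp(-2*I*pi/3) = 0.)
A character is irreducible iff <chi, chi> = 1, so this representation is reducible.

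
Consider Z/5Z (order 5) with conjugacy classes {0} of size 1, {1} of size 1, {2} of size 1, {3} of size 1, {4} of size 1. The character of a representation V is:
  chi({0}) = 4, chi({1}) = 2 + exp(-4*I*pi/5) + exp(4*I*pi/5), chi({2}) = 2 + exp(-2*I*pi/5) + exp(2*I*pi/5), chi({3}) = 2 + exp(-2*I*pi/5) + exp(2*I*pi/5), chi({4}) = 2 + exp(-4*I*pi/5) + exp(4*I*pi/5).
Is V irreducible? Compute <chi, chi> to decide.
Not irreducible (reducible): <chi, chi> = 6 > 1.

Why: <chi, chi> = (1/|G|) sum_C |C| * |chi(C)|^2 = (1/5)[1*|4|^2 + 1*|2 + exp(-4*I*pi/5) + exp(4*I*pi/5)|^2 + 1*|2 + exp(-2*I*pi/5) + exp(2*I*pi/5)|^2 + 1*|2 + exp(-2*I*pi/5) + exp(2*I*pi/5)|^2 + 1*|2 + exp(-4*I*pi/5) + exp(4*I*pi/5)|^2]
  = (1/5)[(16) + (6 + 4*exp(-4*I*pi/5) + exp(-2*I*pi/5) + exp(2*I*pi/5) + 4*exp(4*I*pi/5)) + (6 + 4*exp(-2*I*pi/5) + exp(-4*I*pi/5) + exp(4*I*pi/5) + 4*exp(2*I*pi/5)) + (6 + 4*exp(-2*I*pi/5) + exp(-4*I*pi/5) + exp(4*I*pi/5) + 4*exp(2*I*pi/5)) + (6 + 4*exp(-4*I*pi/5) + exp(-2*I*pi/5) + exp(2*I*pi/5) + 4*exp(4*I*pi/5))] = 30/5 = 6.
(Exp terms are combined using exp(i*s)*conj(exp(i*t)) = exp(i*(s-t)), and sums of them are collapsed using the identity that for every m > 1 the m distinct m-th roots of unity sum to 0, e.g. 1 + exp(2*I*pi/3) + exp(-2*I*pi/3) = 0.)
A character is irreducible iff <chi, chi> = 1, so this representation is reducible.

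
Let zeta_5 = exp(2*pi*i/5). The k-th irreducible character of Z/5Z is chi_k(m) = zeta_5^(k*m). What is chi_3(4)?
chi_3(4) = zeta_5^12 = exp(4*I*pi/5)

Working: chi_3(4) = zeta_5^(3*4) = zeta_5^12. Since zeta_5^5 = 1, this equals zeta_5^2 = exp(2*pi*i*2/5) = exp(4*I*pi/5).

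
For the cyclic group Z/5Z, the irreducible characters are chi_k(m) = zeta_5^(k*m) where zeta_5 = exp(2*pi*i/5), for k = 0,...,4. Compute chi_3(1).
chi_3(1) = zeta_5^3 = exp(-4*I*pi/5)

Why: chi_3(1) = zeta_5^(3*1) = zeta_5^3. Since zeta_5^5 = 1, this equals zeta_5^3 = exp(2*pi*i*3/5) = exp(-4*I*pi/5).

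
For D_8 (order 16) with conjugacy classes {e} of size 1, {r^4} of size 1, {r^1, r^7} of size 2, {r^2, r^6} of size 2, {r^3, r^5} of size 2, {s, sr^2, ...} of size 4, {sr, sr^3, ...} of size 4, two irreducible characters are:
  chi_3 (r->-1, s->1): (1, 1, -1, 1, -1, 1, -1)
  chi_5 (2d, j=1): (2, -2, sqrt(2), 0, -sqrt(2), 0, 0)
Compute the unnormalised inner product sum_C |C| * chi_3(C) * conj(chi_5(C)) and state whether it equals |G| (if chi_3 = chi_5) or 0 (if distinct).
Sum = 0; so <chi_3, chi_5> = 0 (distinct irreducibles are orthogonal).

Solution. Compute term by term over conjugacy classes (|C| * chi_3(C) * conj(chi_5(C))):
  1*(1)*conj(2) + 1*(1)*conj(-2) + 2*(-1)*conj(sqrt(2)) + 2*(1)*conj(0) + 2*(-1)*conj(-sqrt(2)) + 4*(1)*conj(0) + 4*(-1)*conj(0)
  = (2) + (-2) + (-2*sqrt(2)) + (0) + (2*sqrt(2)) + (0) + (0)
  = 0.
Dividing by |G| = 16 gives 0/16 = 0, matching the row-orthogonality relation <chi_3, chi_5> = [chi_3 = chi_5].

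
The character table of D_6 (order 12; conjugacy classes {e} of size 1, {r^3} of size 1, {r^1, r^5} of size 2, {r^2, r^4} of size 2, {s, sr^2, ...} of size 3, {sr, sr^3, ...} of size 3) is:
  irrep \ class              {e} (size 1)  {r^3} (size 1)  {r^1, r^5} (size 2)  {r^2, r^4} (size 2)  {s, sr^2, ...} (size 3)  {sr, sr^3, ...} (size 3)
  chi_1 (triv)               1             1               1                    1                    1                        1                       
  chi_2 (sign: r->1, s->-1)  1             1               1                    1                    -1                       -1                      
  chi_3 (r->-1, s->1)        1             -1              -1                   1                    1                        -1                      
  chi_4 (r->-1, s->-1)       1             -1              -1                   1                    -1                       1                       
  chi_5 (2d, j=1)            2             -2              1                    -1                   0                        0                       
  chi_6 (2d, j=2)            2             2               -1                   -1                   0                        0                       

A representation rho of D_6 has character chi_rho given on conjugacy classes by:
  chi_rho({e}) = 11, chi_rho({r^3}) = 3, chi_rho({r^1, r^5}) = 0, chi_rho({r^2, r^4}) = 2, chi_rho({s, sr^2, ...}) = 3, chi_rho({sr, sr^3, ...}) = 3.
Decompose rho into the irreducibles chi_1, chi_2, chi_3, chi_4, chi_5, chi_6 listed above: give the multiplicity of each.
Multiplicities: chi_1: 3, chi_2: 0, chi_3: 1, chi_4: 1, chi_5: 1, chi_6: 2.

Justification: Use <chi_rho, chi> = (1/|G|) sum_C |C| * chi_rho(C) * conj(chi(C)) with |G| = 12 for each irreducible chi in the table:
  <chi_rho, chi_1> = (1/12)[1*(11)*conj(1) + 1*(3)*conj(1) + 2*(0)*conj(1) + 2*(2)*conj(1) + 3*(3)*conj(1) + 3*(3)*conj(1)]
      = (1/12)[(11) + (3) + (0) + (4) + (9) + (9)] = 36/12 = 3
  <chi_rho, chi_2> = (1/12)[1*(11)*conj(1) + 1*(3)*conj(1) + 2*(0)*conj(1) + 2*(2)*conj(1) + 3*(3)*conj(-1) + 3*(3)*conj(-1)]
      = (1/12)[(11) + (3) + (0) + (4) + (-9) + (-9)] = 0/12 = 0
  <chi_rho, chi_3> = (1/12)[1*(11)*conj(1) + 1*(3)*conj(-1) + 2*(0)*conj(-1) + 2*(2)*conj(1) + 3*(3)*conj(1) + 3*(3)*conj(-1)]
      = (1/12)[(11) + (-3) + (0) + (4) + (9) + (-9)] = 12/12 = 1
  <chi_rho, chi_4> = (1/12)[1*(11)*conj(1) + 1*(3)*conj(-1) + 2*(0)*conj(-1) + 2*(2)*conj(1) + 3*(3)*conj(-1) + 3*(3)*conj(1)]
      = (1/12)[(11) + (-3) + (0) + (4) + (-9) + (9)] = 12/12 = 1
  <chi_rho, chi_5> = (1/12)[1*(11)*conj(2) + 1*(3)*conj(-2) + 2*(0)*conj(1) + 2*(2)*conj(-1) + 3*(3)*conj(0) + 3*(3)*conj(0)]
      = (1/12)[(22) + (-6) + (0) + (-4) + (0) + (0)] = 12/12 = 1
  <chi_rho, chi_6> = (1/12)[1*(11)*conj(2) + 1*(3)*conj(2) + 2*(0)*conj(-1) + 2*(2)*conj(-1) + 3*(3)*conj(0) + 3*(3)*conj(0)]
      = (1/12)[(22) + (6) + (0) + (-4) + (0) + (0)] = 24/12 = 2
Dimension check: dim(rho) = sum (mult * dim) = 3*1 + 0*1 + 1*1 + 1*1 + 1*2 + 2*2 = 11 = chi_rho(e) = 11.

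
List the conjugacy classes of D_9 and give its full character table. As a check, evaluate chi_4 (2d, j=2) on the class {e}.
Conjugacy classes: {e} of size 1, {r^1, r^8} of size 2, {r^2, r^7} of size 2, {r^3, r^6} of size 2, {r^4, r^5} of size 2, {s, sr, ..., sr^8} of size 9.
Character table:
  irrep \ class              {e} (size 1)  {r^1, r^8} (size 2)  {r^2, r^7} (size 2)  {r^3, r^6} (size 2)  {r^4, r^5} (size 2)  {s, sr, ..., sr^8} (size 9)
  chi_1 (triv)               1             1                    1                    1                    1                    1                          
  chi_2 (sign: r->1, s->-1)  1             1                    1                    1                    1                    -1                         
  chi_3 (2d, j=1)            2             2*cos(2*pi/9)        2*cos(4*pi/9)        -1                   -2*cos(pi/9)         0                          
  chi_4 (2d, j=2)            2             2*cos(4*pi/9)        -2*cos(pi/9)         -1                   2*cos(2*pi/9)        0                          
  chi_5 (2d, j=3)            2             -1                   -1                   2                    -1                   0                          
  chi_6 (2d, j=4)            2             -2*cos(pi/9)         2*cos(2*pi/9)        -1                   2*cos(4*pi/9)        0                          

Spot check: chi_4 (2d, j=2) on {e} = 2.

Working: D_9 has order 2*9 = 18 with 6 conjugacy classes, hence 6 irreducibles. Sum of squared dims 1 + 1 + 4 + 4 + 4 + 4 = 18 = |G|. Linear characters come from the abelianisation; the 2-dimensional irreps have character r^k -> 2*cos(2*pi*j*k/9), reflections -> 0.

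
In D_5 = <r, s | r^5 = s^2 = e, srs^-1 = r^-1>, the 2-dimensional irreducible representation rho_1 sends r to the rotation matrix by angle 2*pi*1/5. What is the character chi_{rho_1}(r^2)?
chi_{rho_1}(r^2) = 2*cos(2*pi*1*2/5) = -sqrt(5)/2 - 1/2

Why: rho_1(r^2) is rotation by angle 2*pi*1*2/5, whose trace is 2*cos(2*pi*1*2/5) = -sqrt(5)/2 - 1/2.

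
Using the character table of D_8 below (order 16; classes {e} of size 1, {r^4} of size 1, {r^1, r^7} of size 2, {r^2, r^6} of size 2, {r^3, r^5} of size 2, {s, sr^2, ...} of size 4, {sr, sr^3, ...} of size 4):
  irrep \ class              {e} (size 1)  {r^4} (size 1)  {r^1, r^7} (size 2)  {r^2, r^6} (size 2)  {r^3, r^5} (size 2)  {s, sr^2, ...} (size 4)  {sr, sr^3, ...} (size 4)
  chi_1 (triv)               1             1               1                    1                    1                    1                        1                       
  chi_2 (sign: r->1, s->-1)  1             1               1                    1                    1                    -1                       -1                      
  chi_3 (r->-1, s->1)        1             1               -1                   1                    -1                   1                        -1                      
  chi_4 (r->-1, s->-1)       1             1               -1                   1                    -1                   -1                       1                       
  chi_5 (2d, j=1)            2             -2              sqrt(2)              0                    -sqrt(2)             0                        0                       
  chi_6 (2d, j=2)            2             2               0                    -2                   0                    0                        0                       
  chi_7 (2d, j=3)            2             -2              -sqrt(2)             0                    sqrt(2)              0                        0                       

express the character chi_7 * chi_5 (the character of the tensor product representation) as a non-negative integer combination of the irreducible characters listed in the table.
chi_7 tensor chi_5 = chi_3 + chi_4 + chi_6 (all other irreducibles have multiplicity 0).

Solution. The character of a tensor product is the pointwise product (chi_7 * chi_5)(C) = chi_7(C) * chi_5(C):
  {e}: (2)*(2), {r^4}: (-2)*(-2), {r^1, r^7}: (-sqrt(2))*(sqrt(2)), {r^2, r^6}: (0)*(0), {r^3, r^5}: (sqrt(2))*(-sqrt(2)), {s, sr^2, ...}: (0)*(0), {sr, sr^3, ...}: (0)*(0)
so (chi_7 * chi_5) takes values
  {e} -> 4, {r^4} -> 4, {r^1, r^7} -> -2, {r^2, r^6} -> 0, {r^3, r^5} -> -2, {s, sr^2, ...} -> 0, {sr, sr^3, ...} -> 0.
Now take the inner product of this character with each irreducible chi from the table, <chi_7*chi_5, chi> = (1/16) sum_C |C| (chi_7*chi_5)(C) conj(chi(C)):
  <chi_7*chi_5, chi_1> = (1/16)[1*(4)*conj(1) + 1*(4)*conj(1) + 2*(-2)*conj(1) + 2*(0)*conj(1) + 2*(-2)*conj(1) + 4*(0)*conj(1) + 4*(0)*conj(1)]
      = (1/16)[(4) + (4) + (-4) + (0) + (-4) + (0) + (0)] = 0/16 = 0
  <chi_7*chi_5, chi_2> = (1/16)[1*(4)*conj(1) + 1*(4)*conj(1) + 2*(-2)*conj(1) + 2*(0)*conj(1) + 2*(-2)*conj(1) + 4*(0)*conj(-1) + 4*(0)*conj(-1)]
      = (1/16)[(4) + (4) + (-4) + (0) + (-4) + (0) + (0)] = 0/16 = 0
  <chi_7*chi_5, chi_3> = (1/16)[1*(4)*conj(1) + 1*(4)*conj(1) + 2*(-2)*conj(-1) + 2*(0)*conj(1) + 2*(-2)*conj(-1) + 4*(0)*conj(1) + 4*(0)*conj(-1)]
      = (1/16)[(4) + (4) + (4) + (0) + (4) + (0) + (0)] = 16/16 = 1
  <chi_7*chi_5, chi_4> = (1/16)[1*(4)*conj(1) + 1*(4)*conj(1) + 2*(-2)*conj(-1) + 2*(0)*conj(1) + 2*(-2)*conj(-1) + 4*(0)*conj(-1) + 4*(0)*conj(1)]
      = (1/16)[(4) + (4) + (4) + (0) + (4) + (0) + (0)] = 16/16 = 1
  <chi_7*chi_5, chi_5> = (1/16)[1*(4)*conj(2) + 1*(4)*conj(-2) + 2*(-2)*conj(sqrt(2)) + 2*(0)*conj(0) + 2*(-2)*conj(-sqrt(2)) + 4*(0)*conj(0) + 4*(0)*conj(0)]
      = (1/16)[(8) + (-8) + (-4*sqrt(2)) + (0) + (4*sqrt(2)) + (0) + (0)] = 0/16 = 0
  <chi_7*chi_5, chi_6> = (1/16)[1*(4)*conj(2) + 1*(4)*conj(2) + 2*(-2)*conj(0) + 2*(0)*conj(-2) + 2*(-2)*conj(0) + 4*(0)*conj(0) + 4*(0)*conj(0)]
      = (1/16)[(8) + (8) + (0) + (0) + (0) + (0) + (0)] = 16/16 = 1
  <chi_7*chi_5, chi_7> = (1/16)[1*(4)*conj(2) + 1*(4)*conj(-2) + 2*(-2)*conj(-sqrt(2)) + 2*(0)*conj(0) + 2*(-2)*conj(sqrt(2)) + 4*(0)*conj(0) + 4*(0)*conj(0)]
      = (1/16)[(8) + (-8) + (4*sqrt(2)) + (0) + (-4*sqrt(2)) + (0) + (0)] = 0/16 = 0
Hence the multiplicities are chi_3: 1, chi_4: 1, chi_6: 1. Dimension check: dim(chi_7)*dim(chi_5) = 2*2 = 4 and sum (mult * dim) = 1*1 + 1*1 + 1*2 = 4.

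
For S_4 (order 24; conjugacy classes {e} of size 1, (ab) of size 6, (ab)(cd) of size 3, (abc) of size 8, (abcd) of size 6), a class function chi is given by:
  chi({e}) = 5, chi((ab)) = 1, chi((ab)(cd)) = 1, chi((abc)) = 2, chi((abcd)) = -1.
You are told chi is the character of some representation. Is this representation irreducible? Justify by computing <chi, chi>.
Not irreducible (reducible): <chi, chi> = 3 > 1.

Why: <chi, chi> = (1/|G|) sum_C |C| * |chi(C)|^2 = (1/24)[1*|5|^2 + 6*|1|^2 + 3*|1|^2 + 8*|2|^2 + 6*|-1|^2]
  = (1/24)[(25) + (6) + (3) + (32) + (6)] = 72/24 = 3.
A character is irreducible iff <chi, chi> = 1, so this representation is reducible.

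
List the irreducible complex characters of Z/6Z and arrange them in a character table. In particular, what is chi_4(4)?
Character table of Z/6Z (irreps indexed chi_0,...,chi_5 with chi_k(m) = zeta_6^(k*m), zeta_6 = exp(2*pi*i/6)):
  irrep \ class  {0} (size 1)  {1} (size 1)    {2} (size 1)    {3} (size 1)  {4} (size 1)    {5} (size 1)  
  chi_0          1             1               1               1             1               1             
  chi_1          1             exp(I*pi/3)     exp(2*I*pi/3)   -1            exp(-2*I*pi/3)  exp(-I*pi/3)  
  chi_2          1             exp(2*I*pi/3)   exp(-2*I*pi/3)  1             exp(2*I*pi/3)   exp(-2*I*pi/3)
  chi_3          1             -1              1               -1            1               -1            
  chi_4          1             exp(-2*I*pi/3)  exp(2*I*pi/3)   1             exp(-2*I*pi/3)  exp(2*I*pi/3) 
  chi_5          1             exp(-I*pi/3)    exp(-2*I*pi/3)  -1            exp(2*I*pi/3)   exp(I*pi/3)   

Spot check: chi_4(4) = zeta_6^(4*4) = zeta_6^16 = exp(-2*I*pi/3).

Explanation: Z/6Z is abelian, so all 6 irreducible complex representations are 1-dimensional. They are given by chi_k(m) = zeta_6^(k*m) for k = 0,...,5. Row orthogonality: sum_m chi_k(m) conj(chi_l(m)) = 6 * [k = l].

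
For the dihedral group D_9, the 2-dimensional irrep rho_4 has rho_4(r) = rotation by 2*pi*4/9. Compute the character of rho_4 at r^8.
chi_{rho_4}(r^8) = 2*cos(2*pi*4*8/9) = -2*cos(pi/9)

Argument: rho_4(r^8) is rotation by angle 2*pi*4*8/9, whose trace is 2*cos(2*pi*4*8/9) = -2*cos(pi/9).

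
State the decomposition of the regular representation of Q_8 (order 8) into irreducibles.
Each irreducible V_i of dimension d_i appears with multiplicity d_i, i.e. rho_reg = (direct sum over all irreducibles V_i) d_i V_i. The irreducible dimensions for Q_8 are 1, 1, 1, 1, 2: 4 irreducibles of dimension 1, each with multiplicity 1; 1 irreducible of dimension 2, with multiplicity 2. Total dimension 4*1*1 + 1*2*2 = 8 = |G|.

Why: General theorem: in the regular representation of a finite group G, each irreducible appears with multiplicity equal to its dimension. Check: dim(rho_reg) = sum d_i^2 = 1 + 1 + 1 + 1 + 4 = 8 = |G|.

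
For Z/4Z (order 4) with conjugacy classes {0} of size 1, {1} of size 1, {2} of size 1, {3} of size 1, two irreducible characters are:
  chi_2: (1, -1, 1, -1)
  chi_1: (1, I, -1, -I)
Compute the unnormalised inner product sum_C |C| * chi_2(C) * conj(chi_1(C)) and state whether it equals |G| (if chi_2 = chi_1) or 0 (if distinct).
Sum = 0; so <chi_2, chi_1> = 0 (distinct irreducibles are orthogonal).

Details: Compute term by term over conjugacy classes (|C| * chi_2(C) * conj(chi_1(C))):
  1*(1)*conj(1) + 1*(-1)*conj(I) + 1*(1)*conj(-1) + 1*(-1)*conj(-I)
  = (1) + (I) + (-1) + (-I)
  = 0.
(Exp terms are combined using exp(i*s)*conj(exp(i*t)) = exp(i*(s-t)), and sums of them are collapsed using the identity that for every m > 1 the m distinct m-th roots of unity sum to 0, e.g. 1 + exp(2*I*pi/3) + exp(-2*I*pi/3) = 0.)
Dividing by |G| = 4 gives 0/4 = 0, matching the row-orthogonality relation <chi_2, chi_1> = [chi_2 = chi_1].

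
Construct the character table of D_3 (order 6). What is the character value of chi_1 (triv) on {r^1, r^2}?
Conjugacy classes: {e} of size 1, {r^1, r^2} of size 2, {s, sr, ..., sr^2} of size 3.
Character table:
  irrep \ class              {e} (size 1)  {r^1, r^2} (size 2)  {s, sr, ..., sr^2} (size 3)
  chi_1 (triv)               1             1                    1                          
  chi_2 (sign: r->1, s->-1)  1             1                    -1                         
  chi_3 (2d, j=1)            2             -1                   0                          

Spot check: chi_1 (triv) on {r^1, r^2} = 1.

Reasoning: D_3 has order 2*3 = 6 with 3 conjugacy classes, hence 3 irreducibles. Sum of squared dims 1 + 1 + 4 = 6 = |G|. Linear characters come from the abelianisation; the 2-dimensional irreps have character r^k -> 2*cos(2*pi*j*k/3), reflections -> 0.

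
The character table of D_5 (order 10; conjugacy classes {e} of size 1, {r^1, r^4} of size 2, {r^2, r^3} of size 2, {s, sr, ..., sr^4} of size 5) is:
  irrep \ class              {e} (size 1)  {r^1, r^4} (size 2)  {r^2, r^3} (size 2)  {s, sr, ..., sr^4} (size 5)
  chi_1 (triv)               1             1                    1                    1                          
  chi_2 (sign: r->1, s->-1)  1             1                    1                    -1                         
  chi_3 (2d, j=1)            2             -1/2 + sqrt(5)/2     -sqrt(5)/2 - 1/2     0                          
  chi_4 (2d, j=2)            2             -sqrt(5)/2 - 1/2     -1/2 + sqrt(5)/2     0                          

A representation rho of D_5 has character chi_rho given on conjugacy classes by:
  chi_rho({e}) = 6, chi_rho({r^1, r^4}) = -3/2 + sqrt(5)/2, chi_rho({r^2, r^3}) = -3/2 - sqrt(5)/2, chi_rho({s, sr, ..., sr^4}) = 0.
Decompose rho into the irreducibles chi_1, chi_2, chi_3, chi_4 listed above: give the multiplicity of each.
Multiplicities: chi_1: 0, chi_2: 0, chi_3: 2, chi_4: 1.

Explanation: Use <chi_rho, chi> = (1/|G|) sum_C |C| * chi_rho(C) * conj(chi(C)) with |G| = 10 for each irreducible chi in the table:
  <chi_rho, chi_1> = (1/10)[1*(6)*conj(1) + 2*(-3/2 + sqrt(5)/2)*conj(1) + 2*(-3/2 - sqrt(5)/2)*conj(1) + 5*(0)*conj(1)]
      = (1/10)[(6) + (-3 + sqrt(5)) + (-3 - sqrt(5)) + (0)] = 0/10 = 0
  <chi_rho, chi_2> = (1/10)[1*(6)*conj(1) + 2*(-3/2 + sqrt(5)/2)*conj(1) + 2*(-3/2 - sqrt(5)/2)*conj(1) + 5*(0)*conj(-1)]
      = (1/10)[(6) + (-3 + sqrt(5)) + (-3 - sqrt(5)) + (0)] = 0/10 = 0
  <chi_rho, chi_3> = (1/10)[1*(6)*conj(2) + 2*(-3/2 + sqrt(5)/2)*conj(-1/2 + sqrt(5)/2) + 2*(-3/2 - sqrt(5)/2)*conj(-sqrt(5)/2 - 1/2) + 5*(0)*conj(0)]
      = (1/10)[(12) + (4 - 2*sqrt(5)) + (4 + 2*sqrt(5)) + (0)] = 20/10 = 2
  <chi_rho, chi_4> = (1/10)[1*(6)*conj(2) + 2*(-3/2 + sqrt(5)/2)*conj(-sqrt(5)/2 - 1/2) + 2*(-3/2 - sqrt(5)/2)*conj(-1/2 + sqrt(5)/2) + 5*(0)*conj(0)]
      = (1/10)[(12) + (-1 + sqrt(5)) + (-sqrt(5) - 1) + (0)] = 10/10 = 1
Dimension check: dim(rho) = sum (mult * dim) = 0*1 + 0*1 + 2*2 + 1*2 = 6 = chi_rho(e) = 6.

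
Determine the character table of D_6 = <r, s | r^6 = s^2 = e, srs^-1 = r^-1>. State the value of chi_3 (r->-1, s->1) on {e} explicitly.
Conjugacy classes: {e} of size 1, {r^3} of size 1, {r^1, r^5} of size 2, {r^2, r^4} of size 2, {s, sr^2, ...} of size 3, {sr, sr^3, ...} of size 3.
Character table:
  irrep \ class              {e} (size 1)  {r^3} (size 1)  {r^1, r^5} (size 2)  {r^2, r^4} (size 2)  {s, sr^2, ...} (size 3)  {sr, sr^3, ...} (size 3)
  chi_1 (triv)               1             1               1                    1                    1                        1                       
  chi_2 (sign: r->1, s->-1)  1             1               1                    1                    -1                       -1                      
  chi_3 (r->-1, s->1)        1             -1              -1                   1                    1                        -1                      
  chi_4 (r->-1, s->-1)       1             -1              -1                   1                    -1                       1                       
  chi_5 (2d, j=1)            2             -2              1                    -1                   0                        0                       
  chi_6 (2d, j=2)            2             2               -1                   -1                   0                        0                       

Spot check: chi_3 (r->-1, s->1) on {e} = 1.

Solution. D_6 has order 2*6 = 12 with 6 conjugacy classes, hence 6 irreducibles. Sum of squared dims 1 + 1 + 1 + 1 + 4 + 4 = 12 = |G|. Linear characters come from the abelianisation; the 2-dimensional irreps have character r^k -> 2*cos(2*pi*j*k/6), reflections -> 0.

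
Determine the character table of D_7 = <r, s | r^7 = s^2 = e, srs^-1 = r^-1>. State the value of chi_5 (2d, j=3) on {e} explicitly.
Conjugacy classes: {e} of size 1, {r^1, r^6} of size 2, {r^2, r^5} of size 2, {r^3, r^4} of size 2, {s, sr, ..., sr^6} of size 7.
Character table:
  irrep \ class              {e} (size 1)  {r^1, r^6} (size 2)  {r^2, r^5} (size 2)  {r^3, r^4} (size 2)  {s, sr, ..., sr^6} (size 7)
  chi_1 (triv)               1             1                    1                    1                    1                          
  chi_2 (sign: r->1, s->-1)  1             1                    1                    1                    -1                         
  chi_3 (2d, j=1)            2             2*cos(2*pi/7)        -2*cos(3*pi/7)       -2*cos(pi/7)         0                          
  chi_4 (2d, j=2)            2             -2*cos(3*pi/7)       -2*cos(pi/7)         2*cos(2*pi/7)        0                          
  chi_5 (2d, j=3)            2             -2*cos(pi/7)         2*cos(2*pi/7)        -2*cos(3*pi/7)       0                          

Spot check: chi_5 (2d, j=3) on {e} = 2.

Reasoning: D_7 has order 2*7 = 14 with 5 conjugacy classes, hence 5 irreducibles. Sum of squared dims 1 + 1 + 4 + 4 + 4 = 14 = |G|. Linear characters come from the abelianisation; the 2-dimensional irreps have character r^k -> 2*cos(2*pi*j*k/7), reflections -> 0.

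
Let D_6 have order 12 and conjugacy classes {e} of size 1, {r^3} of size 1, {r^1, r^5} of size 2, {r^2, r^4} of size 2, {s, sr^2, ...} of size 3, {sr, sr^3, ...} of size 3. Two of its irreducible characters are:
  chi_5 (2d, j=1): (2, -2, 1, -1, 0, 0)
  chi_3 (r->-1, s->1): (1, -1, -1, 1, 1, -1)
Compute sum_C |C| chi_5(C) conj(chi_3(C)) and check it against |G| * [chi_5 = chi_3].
Sum = 0; so <chi_5, chi_3> = 0 (distinct irreducibles are orthogonal).

Working: Compute term by term over conjugacy classes (|C| * chi_5(C) * conj(chi_3(C))):
  1*(2)*conj(1) + 1*(-2)*conj(-1) + 2*(1)*conj(-1) + 2*(-1)*conj(1) + 3*(0)*conj(1) + 3*(0)*conj(-1)
  = (2) + (2) + (-2) + (-2) + (0) + (0)
  = 0.
Dividing by |G| = 12 gives 0/12 = 0, matching the row-orthogonality relation <chi_5, chi_3> = [chi_5 = chi_3].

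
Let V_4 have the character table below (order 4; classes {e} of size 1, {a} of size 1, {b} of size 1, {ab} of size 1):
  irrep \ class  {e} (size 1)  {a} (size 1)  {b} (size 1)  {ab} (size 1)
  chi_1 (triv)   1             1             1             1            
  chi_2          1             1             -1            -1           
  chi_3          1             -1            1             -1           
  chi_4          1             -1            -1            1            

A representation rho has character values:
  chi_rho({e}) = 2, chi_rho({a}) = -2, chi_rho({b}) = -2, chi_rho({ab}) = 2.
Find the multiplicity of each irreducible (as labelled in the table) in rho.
Multiplicities: chi_1: 0, chi_2: 0, chi_3: 0, chi_4: 2.

Justification: Use <chi_rho, chi> = (1/|G|) sum_C |C| * chi_rho(C) * conj(chi(C)) with |G| = 4 for each irreducible chi in the table:
  <chi_rho, chi_1> = (1/4)[1*(2)*conj(1) + 1*(-2)*conj(1) + 1*(-2)*conj(1) + 1*(2)*conj(1)]
      = (1/4)[(2) + (-2) + (-2) + (2)] = 0/4 = 0
  <chi_rho, chi_2> = (1/4)[1*(2)*conj(1) + 1*(-2)*conj(1) + 1*(-2)*conj(-1) + 1*(2)*conj(-1)]
      = (1/4)[(2) + (-2) + (2) + (-2)] = 0/4 = 0
  <chi_rho, chi_3> = (1/4)[1*(2)*conj(1) + 1*(-2)*conj(-1) + 1*(-2)*conj(1) + 1*(2)*conj(-1)]
      = (1/4)[(2) + (2) + (-2) + (-2)] = 0/4 = 0
  <chi_rho, chi_4> = (1/4)[1*(2)*conj(1) + 1*(-2)*conj(-1) + 1*(-2)*conj(-1) + 1*(2)*conj(1)]
      = (1/4)[(2) + (2) + (2) + (2)] = 8/4 = 2
Dimension check: dim(rho) = sum (mult * dim) = 0*1 + 0*1 + 0*1 + 2*1 = 2 = chi_rho(e) = 2.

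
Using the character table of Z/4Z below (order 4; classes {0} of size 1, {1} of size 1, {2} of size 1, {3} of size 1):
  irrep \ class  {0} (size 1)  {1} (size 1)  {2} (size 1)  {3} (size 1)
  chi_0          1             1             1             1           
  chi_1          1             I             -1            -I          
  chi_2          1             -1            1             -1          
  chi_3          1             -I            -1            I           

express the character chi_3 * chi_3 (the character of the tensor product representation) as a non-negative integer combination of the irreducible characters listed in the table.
chi_3 tensor chi_3 = chi_2 (all other irreducibles have multiplicity 0).

Working: The character of a tensor product is the pointwise product (chi_3 * chi_3)(C) = chi_3(C) * chi_3(C):
  {0}: (1)*(1), {1}: (-I)*(-I), {2}: (-1)*(-1), {3}: (I)*(I)
so (chi_3 * chi_3) takes values
  {0} -> 1, {1} -> -1, {2} -> 1, {3} -> -1.
Now take the inner product of this character with each irreducible chi from the table, <chi_3*chi_3, chi> = (1/4) sum_C |C| (chi_3*chi_3)(C) conj(chi(C)):
  <chi_3*chi_3, chi_0> = (1/4)[1*(1)*conj(1) + 1*(-1)*conj(1) + 1*(1)*conj(1) + 1*(-1)*conj(1)]
      = (1/4)[(1) + (-1) + (1) + (-1)] = 0/4 = 0
  <chi_3*chi_3, chi_1> = (1/4)[1*(1)*conj(1) + 1*(-1)*conj(I) + 1*(1)*conj(-1) + 1*(-1)*conj(-I)]
      = (1/4)[(1) + (I) + (-1) + (-I)] = 0/4 = 0
  <chi_3*chi_3, chi_2> = (1/4)[1*(1)*conj(1) + 1*(-1)*conj(-1) + 1*(1)*conj(1) + 1*(-1)*conj(-1)]
      = (1/4)[(1) + (1) + (1) + (1)] = 4/4 = 1
  <chi_3*chi_3, chi_3> = (1/4)[1*(1)*conj(1) + 1*(-1)*conj(-I) + 1*(1)*conj(-1) + 1*(-1)*conj(I)]
      = (1/4)[(1) + (-I) + (-1) + (I)] = 0/4 = 0
(Exp terms are combined using exp(i*s)*conj(exp(i*t)) = exp(i*(s-t)), and sums of them are collapsed using the identity that for every m > 1 the m distinct m-th roots of unity sum to 0, e.g. 1 + exp(2*I*pi/3) + exp(-2*I*pi/3) = 0.)
Hence the multiplicities are chi_2: 1. Dimension check: dim(chi_3)*dim(chi_3) = 1*1 = 1 and sum (mult * dim) = 1*1 = 1.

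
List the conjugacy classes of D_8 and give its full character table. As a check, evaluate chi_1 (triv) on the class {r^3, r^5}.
Conjugacy classes: {e} of size 1, {r^4} of size 1, {r^1, r^7} of size 2, {r^2, r^6} of size 2, {r^3, r^5} of size 2, {s, sr^2, ...} of size 4, {sr, sr^3, ...} of size 4.
Character table:
  irrep \ class              {e} (size 1)  {r^4} (size 1)  {r^1, r^7} (size 2)  {r^2, r^6} (size 2)  {r^3, r^5} (size 2)  {s, sr^2, ...} (size 4)  {sr, sr^3, ...} (size 4)
  chi_1 (triv)               1             1               1                    1                    1                    1                        1                       
  chi_2 (sign: r->1, s->-1)  1             1               1                    1                    1                    -1                       -1                      
  chi_3 (r->-1, s->1)        1             1               -1                   1                    -1                   1                        -1                      
  chi_4 (r->-1, s->-1)       1             1               -1                   1                    -1                   -1                       1                       
  chi_5 (2d, j=1)            2             -2              sqrt(2)              0                    -sqrt(2)             0                        0                       
  chi_6 (2d, j=2)            2             2               0                    -2                   0                    0                        0                       
  chi_7 (2d, j=3)            2             -2              -sqrt(2)             0                    sqrt(2)              0                        0                       

Spot check: chi_1 (triv) on {r^3, r^5} = 1.

Argument: D_8 has order 2*8 = 16 with 7 conjugacy classes, hence 7 irreducibles. Sum of squared dims 1 + 1 + 1 + 1 + 4 + 4 + 4 = 16 = |G|. Linear characters come from the abelianisation; the 2-dimensional irreps have character r^k -> 2*cos(2*pi*j*k/8), reflections -> 0.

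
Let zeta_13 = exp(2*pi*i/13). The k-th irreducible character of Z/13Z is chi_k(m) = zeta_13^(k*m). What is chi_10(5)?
chi_10(5) = zeta_13^50 = exp(-4*I*pi/13)

Solution. chi_10(5) = zeta_13^(10*5) = zeta_13^50. Since zeta_13^13 = 1, this equals zeta_13^11 = exp(2*pi*i*11/13) = exp(-4*I*pi/13).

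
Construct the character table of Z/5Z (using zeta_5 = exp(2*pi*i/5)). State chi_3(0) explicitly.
Character table of Z/5Z (irreps indexed chi_0,...,chi_4 with chi_k(m) = zeta_5^(k*m), zeta_5 = exp(2*pi*i/5)):
  irrep \ class  {0} (size 1)  {1} (size 1)    {2} (size 1)    {3} (size 1)    {4} (size 1)  
  chi_0          1             1               1               1               1             
  chi_1          1             exp(2*I*pi/5)   exp(4*I*pi/5)   exp(-4*I*pi/5)  exp(-2*I*pi/5)
  chi_2          1             exp(4*I*pi/5)   exp(-2*I*pi/5)  exp(2*I*pi/5)   exp(-4*I*pi/5)
  chi_3          1             exp(-4*I*pi/5)  exp(2*I*pi/5)   exp(-2*I*pi/5)  exp(4*I*pi/5) 
  chi_4          1             exp(-2*I*pi/5)  exp(-4*I*pi/5)  exp(4*I*pi/5)   exp(2*I*pi/5) 

Spot check: chi_3(0) = zeta_5^(3*0) = zeta_5^0 = 1.

Argument: Z/5Z is abelian, so all 5 irreducible complex representations are 1-dimensional. They are given by chi_k(m) = zeta_5^(k*m) for k = 0,...,4. Row orthogonality: sum_m chi_k(m) conj(chi_l(m)) = 5 * [k = l].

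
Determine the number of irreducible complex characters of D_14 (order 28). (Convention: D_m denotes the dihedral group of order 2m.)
10

Details: The number of irreducible complex representations of a finite group equals its number of conjugacy classes. D_14 has 10 conjugacy classes (n/2 + 3 for n even), so D_14 (order 28) has exactly 10 irreducible complex representations.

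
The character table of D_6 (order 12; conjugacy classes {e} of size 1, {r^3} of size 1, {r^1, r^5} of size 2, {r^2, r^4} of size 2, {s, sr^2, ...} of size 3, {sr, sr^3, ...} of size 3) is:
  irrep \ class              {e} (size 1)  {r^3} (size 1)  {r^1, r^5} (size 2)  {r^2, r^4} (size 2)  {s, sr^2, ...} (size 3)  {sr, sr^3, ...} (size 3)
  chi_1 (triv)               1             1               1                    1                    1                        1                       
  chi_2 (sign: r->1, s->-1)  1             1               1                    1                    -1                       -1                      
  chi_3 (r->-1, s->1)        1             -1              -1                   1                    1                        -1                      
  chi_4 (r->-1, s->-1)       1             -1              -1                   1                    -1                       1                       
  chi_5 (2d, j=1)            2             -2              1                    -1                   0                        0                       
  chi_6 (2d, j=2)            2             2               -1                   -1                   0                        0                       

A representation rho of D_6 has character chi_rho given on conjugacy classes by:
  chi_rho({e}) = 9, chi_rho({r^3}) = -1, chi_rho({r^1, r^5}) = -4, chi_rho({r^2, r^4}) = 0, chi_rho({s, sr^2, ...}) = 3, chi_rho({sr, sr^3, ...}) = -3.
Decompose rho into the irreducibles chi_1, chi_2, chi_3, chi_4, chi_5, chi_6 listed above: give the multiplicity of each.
Multiplicities: chi_1: 0, chi_2: 0, chi_3: 3, chi_4: 0, chi_5: 1, chi_6: 2.

Solution. Use <chi_rho, chi> = (1/|G|) sum_C |C| * chi_rho(C) * conj(chi(C)) with |G| = 12 for each irreducible chi in the table:
  <chi_rho, chi_1> = (1/12)[1*(9)*conj(1) + 1*(-1)*conj(1) + 2*(-4)*conj(1) + 2*(0)*conj(1) + 3*(3)*conj(1) + 3*(-3)*conj(1)]
      = (1/12)[(9) + (-1) + (-8) + (0) + (9) + (-9)] = 0/12 = 0
  <chi_rho, chi_2> = (1/12)[1*(9)*conj(1) + 1*(-1)*conj(1) + 2*(-4)*conj(1) + 2*(0)*conj(1) + 3*(3)*conj(-1) + 3*(-3)*conj(-1)]
      = (1/12)[(9) + (-1) + (-8) + (0) + (-9) + (9)] = 0/12 = 0
  <chi_rho, chi_3> = (1/12)[1*(9)*conj(1) + 1*(-1)*conj(-1) + 2*(-4)*conj(-1) + 2*(0)*conj(1) + 3*(3)*conj(1) + 3*(-3)*conj(-1)]
      = (1/12)[(9) + (1) + (8) + (0) + (9) + (9)] = 36/12 = 3
  <chi_rho, chi_4> = (1/12)[1*(9)*conj(1) + 1*(-1)*conj(-1) + 2*(-4)*conj(-1) + 2*(0)*conj(1) + 3*(3)*conj(-1) + 3*(-3)*conj(1)]
      = (1/12)[(9) + (1) + (8) + (0) + (-9) + (-9)] = 0/12 = 0
  <chi_rho, chi_5> = (1/12)[1*(9)*conj(2) + 1*(-1)*conj(-2) + 2*(-4)*conj(1) + 2*(0)*conj(-1) + 3*(3)*conj(0) + 3*(-3)*conj(0)]
      = (1/12)[(18) + (2) + (-8) + (0) + (0) + (0)] = 12/12 = 1
  <chi_rho, chi_6> = (1/12)[1*(9)*conj(2) + 1*(-1)*conj(2) + 2*(-4)*conj(-1) + 2*(0)*conj(-1) + 3*(3)*conj(0) + 3*(-3)*conj(0)]
      = (1/12)[(18) + (-2) + (8) + (0) + (0) + (0)] = 24/12 = 2
Dimension check: dim(rho) = sum (mult * dim) = 0*1 + 0*1 + 3*1 + 0*1 + 1*2 + 2*2 = 9 = chi_rho(e) = 9.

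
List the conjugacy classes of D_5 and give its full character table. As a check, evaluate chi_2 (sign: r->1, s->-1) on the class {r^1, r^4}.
Conjugacy classes: {e} of size 1, {r^1, r^4} of size 2, {r^2, r^3} of size 2, {s, sr, ..., sr^4} of size 5.
Character table:
  irrep \ class              {e} (size 1)  {r^1, r^4} (size 2)  {r^2, r^3} (size 2)  {s, sr, ..., sr^4} (size 5)
  chi_1 (triv)               1             1                    1                    1                          
  chi_2 (sign: r->1, s->-1)  1             1                    1                    -1                         
  chi_3 (2d, j=1)            2             -1/2 + sqrt(5)/2     -sqrt(5)/2 - 1/2     0                          
  chi_4 (2d, j=2)            2             -sqrt(5)/2 - 1/2     -1/2 + sqrt(5)/2     0                          

Spot check: chi_2 (sign: r->1, s->-1) on {r^1, r^4} = 1.

Proof sketch: D_5 has order 2*5 = 10 with 4 conjugacy classes, hence 4 irreducibles. Sum of squared dims 1 + 1 + 4 + 4 = 10 = |G|. Linear characters come from the abelianisation; the 2-dimensional irreps have character r^k -> 2*cos(2*pi*j*k/5), reflections -> 0.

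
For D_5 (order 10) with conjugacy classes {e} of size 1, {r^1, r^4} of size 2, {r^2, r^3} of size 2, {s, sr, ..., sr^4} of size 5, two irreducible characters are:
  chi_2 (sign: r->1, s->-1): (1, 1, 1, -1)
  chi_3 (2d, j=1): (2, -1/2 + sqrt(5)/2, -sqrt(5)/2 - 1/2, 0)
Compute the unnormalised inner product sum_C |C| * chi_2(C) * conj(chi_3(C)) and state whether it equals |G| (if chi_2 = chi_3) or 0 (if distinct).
Sum = 0; so <chi_2, chi_3> = 0 (distinct irreducibles are orthogonal).

Solution. Compute term by term over conjugacy classes (|C| * chi_2(C) * conj(chi_3(C))):
  1*(1)*conj(2) + 2*(1)*conj(-1/2 + sqrt(5)/2) + 2*(1)*conj(-sqrt(5)/2 - 1/2) + 5*(-1)*conj(0)
  = (2) + (-1 + sqrt(5)) + (-sqrt(5) - 1) + (0)
  = 0.
Dividing by |G| = 10 gives 0/10 = 0, matching the row-orthogonality relation <chi_2, chi_3> = [chi_2 = chi_3].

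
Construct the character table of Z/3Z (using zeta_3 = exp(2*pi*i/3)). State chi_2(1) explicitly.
Character table of Z/3Z (irreps indexed chi_0,...,chi_2 with chi_k(m) = zeta_3^(k*m), zeta_3 = exp(2*pi*i/3)):
  irrep \ class  {0} (size 1)  {1} (size 1)    {2} (size 1)  
  chi_0          1             1               1             
  chi_1          1             exp(2*I*pi/3)   exp(-2*I*pi/3)
  chi_2          1             exp(-2*I*pi/3)  exp(2*I*pi/3) 

Spot check: chi_2(1) = zeta_3^(2*1) = zeta_3^2 = exp(-2*I*pi/3).

Details: Z/3Z is abelian, so all 3 irreducible complex representations are 1-dimensional. They are given by chi_k(m) = zeta_3^(k*m) for k = 0,...,2. Row orthogonality: sum_m chi_k(m) conj(chi_l(m)) = 3 * [k = l].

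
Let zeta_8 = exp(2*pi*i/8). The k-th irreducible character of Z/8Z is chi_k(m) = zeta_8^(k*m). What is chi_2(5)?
chi_2(5) = zeta_8^10 = I

Justification: chi_2(5) = zeta_8^(2*5) = zeta_8^10. Since zeta_8^8 = 1, this equals zeta_8^2 = exp(2*pi*i*2/8) = I.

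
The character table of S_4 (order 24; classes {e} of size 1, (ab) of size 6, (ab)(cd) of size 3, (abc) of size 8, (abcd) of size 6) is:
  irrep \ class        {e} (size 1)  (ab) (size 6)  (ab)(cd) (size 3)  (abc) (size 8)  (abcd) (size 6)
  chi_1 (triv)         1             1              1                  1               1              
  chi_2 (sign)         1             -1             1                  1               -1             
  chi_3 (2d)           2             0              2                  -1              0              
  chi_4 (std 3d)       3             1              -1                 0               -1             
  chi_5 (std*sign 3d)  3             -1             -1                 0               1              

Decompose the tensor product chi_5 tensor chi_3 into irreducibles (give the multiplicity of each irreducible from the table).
chi_5 tensor chi_3 = chi_4 + chi_5 (all other irreducibles have multiplicity 0).

The character of a tensor product is the pointwise product (chi_5 * chi_3)(C) = chi_5(C) * chi_3(C):
  {e}: (3)*(2), (ab): (-1)*(0), (ab)(cd): (-1)*(2), (abc): (0)*(-1), (abcd): (1)*(0)
so (chi_5 * chi_3) takes values
  {e} -> 6, (ab) -> 0, (ab)(cd) -> -2, (abc) -> 0, (abcd) -> 0.
Now take the inner product of this character with each irreducible chi from the table, <chi_5*chi_3, chi> = (1/24) sum_C |C| (chi_5*chi_3)(C) conj(chi(C)):
  <chi_5*chi_3, chi_1> = (1/24)[1*(6)*conj(1) + 6*(0)*conj(1) + 3*(-2)*conj(1) + 8*(0)*conj(1) + 6*(0)*conj(1)]
      = (1/24)[(6) + (0) + (-6) + (0) + (0)] = 0/24 = 0
  <chi_5*chi_3, chi_2> = (1/24)[1*(6)*conj(1) + 6*(0)*conj(-1) + 3*(-2)*conj(1) + 8*(0)*conj(1) + 6*(0)*conj(-1)]
      = (1/24)[(6) + (0) + (-6) + (0) + (0)] = 0/24 = 0
  <chi_5*chi_3, chi_3> = (1/24)[1*(6)*conj(2) + 6*(0)*conj(0) + 3*(-2)*conj(2) + 8*(0)*conj(-1) + 6*(0)*conj(0)]
      = (1/24)[(12) + (0) + (-12) + (0) + (0)] = 0/24 = 0
  <chi_5*chi_3, chi_4> = (1/24)[1*(6)*conj(3) + 6*(0)*conj(1) + 3*(-2)*conj(-1) + 8*(0)*conj(0) + 6*(0)*conj(-1)]
      = (1/24)[(18) + (0) + (6) + (0) + (0)] = 24/24 = 1
  <chi_5*chi_3, chi_5> = (1/24)[1*(6)*conj(3) + 6*(0)*conj(-1) + 3*(-2)*conj(-1) + 8*(0)*conj(0) + 6*(0)*conj(1)]
      = (1/24)[(18) + (0) + (6) + (0) + (0)] = 24/24 = 1
Hence the multiplicities are chi_4: 1, chi_5: 1. Dimension check: dim(chi_5)*dim(chi_3) = 3*2 = 6 and sum (mult * dim) = 1*3 + 1*3 = 6.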